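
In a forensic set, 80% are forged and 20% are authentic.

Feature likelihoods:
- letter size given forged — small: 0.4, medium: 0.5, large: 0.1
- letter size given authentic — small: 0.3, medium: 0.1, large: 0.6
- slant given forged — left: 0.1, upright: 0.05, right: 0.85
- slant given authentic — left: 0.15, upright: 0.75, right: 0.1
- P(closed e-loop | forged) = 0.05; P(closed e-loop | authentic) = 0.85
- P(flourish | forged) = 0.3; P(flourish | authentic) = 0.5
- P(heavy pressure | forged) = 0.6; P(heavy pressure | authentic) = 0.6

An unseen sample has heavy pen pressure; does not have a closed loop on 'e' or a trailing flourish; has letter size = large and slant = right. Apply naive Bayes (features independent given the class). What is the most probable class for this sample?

forged: 0.8 × 0.1 × 0.85 × (1−0.05) × (1−0.3) × 0.6 = 0.027132
authentic: 0.2 × 0.6 × 0.1 × (1−0.85) × (1−0.5) × 0.6 = 0.00054
Highest score → forged.

forged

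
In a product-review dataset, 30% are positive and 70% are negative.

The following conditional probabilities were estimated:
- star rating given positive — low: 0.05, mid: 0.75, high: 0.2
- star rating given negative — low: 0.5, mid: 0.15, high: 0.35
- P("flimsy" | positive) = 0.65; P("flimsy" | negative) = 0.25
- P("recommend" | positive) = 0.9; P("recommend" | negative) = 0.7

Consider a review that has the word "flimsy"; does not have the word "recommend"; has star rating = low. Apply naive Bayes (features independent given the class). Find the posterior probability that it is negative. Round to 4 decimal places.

positive: 0.3 × 0.05 × 0.65 × (1−0.9) = 0.000975
negative: 0.7 × 0.5 × 0.25 × (1−0.7) = 0.02625
P(negative | x) = 0.02625 / 0.027225 ≈ 0.9642

0.9642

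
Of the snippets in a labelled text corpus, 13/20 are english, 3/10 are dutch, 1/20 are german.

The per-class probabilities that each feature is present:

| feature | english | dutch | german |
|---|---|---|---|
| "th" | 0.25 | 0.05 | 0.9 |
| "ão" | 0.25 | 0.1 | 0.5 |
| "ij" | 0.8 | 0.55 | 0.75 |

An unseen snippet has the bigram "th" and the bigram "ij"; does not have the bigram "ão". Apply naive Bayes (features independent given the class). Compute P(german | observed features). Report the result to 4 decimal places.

0.1385

english: 0.65 × 0.25 × (1−0.25) × 0.8 = 0.0975
dutch: 0.3 × 0.05 × (1−0.1) × 0.55 = 0.007425
german: 0.05 × 0.9 × (1−0.5) × 0.75 = 0.016875
P(german | x) = 0.016875 / 0.1218 ≈ 0.1385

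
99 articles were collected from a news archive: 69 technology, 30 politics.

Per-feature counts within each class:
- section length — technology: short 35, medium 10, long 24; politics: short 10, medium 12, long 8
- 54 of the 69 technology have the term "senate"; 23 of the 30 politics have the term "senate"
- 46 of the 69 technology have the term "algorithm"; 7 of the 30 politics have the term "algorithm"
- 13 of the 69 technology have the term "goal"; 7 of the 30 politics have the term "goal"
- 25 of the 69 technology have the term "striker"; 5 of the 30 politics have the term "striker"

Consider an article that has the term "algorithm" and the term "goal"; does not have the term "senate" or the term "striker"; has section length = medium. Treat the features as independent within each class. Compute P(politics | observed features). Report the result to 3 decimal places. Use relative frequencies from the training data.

0.422

technology: (69/99) × (10/69) × (15/69) × (46/69) × (13/69) × (44/69) ≈ 0.00175879
politics: (30/99) × (12/30) × (7/30) × (7/30) × (7/30) × (25/30) ≈ 0.0012832
P(politics | x) = 0.0012832 / 0.00304199 ≈ 0.422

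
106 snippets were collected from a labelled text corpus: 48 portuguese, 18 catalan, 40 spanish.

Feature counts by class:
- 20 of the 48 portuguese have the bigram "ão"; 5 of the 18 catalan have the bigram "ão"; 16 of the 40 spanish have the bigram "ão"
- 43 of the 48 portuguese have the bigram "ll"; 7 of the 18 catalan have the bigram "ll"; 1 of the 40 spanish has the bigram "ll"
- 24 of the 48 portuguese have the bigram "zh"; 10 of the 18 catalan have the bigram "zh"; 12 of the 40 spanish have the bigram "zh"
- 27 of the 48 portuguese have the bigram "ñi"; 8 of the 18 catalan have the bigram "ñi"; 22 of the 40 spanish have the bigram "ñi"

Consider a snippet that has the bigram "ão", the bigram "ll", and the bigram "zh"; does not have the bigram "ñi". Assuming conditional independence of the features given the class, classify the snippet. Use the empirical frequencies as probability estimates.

portuguese

portuguese: (48/106) × (20/48) × (43/48) × (24/48) × (21/48) ≈ 0.0369743
catalan: (18/106) × (5/18) × (7/18) × (10/18) × (10/18) ≈ 0.00566167
spanish: (40/106) × (16/40) × (1/40) × (12/40) × (18/40) ≈ 0.000509434
Highest score → portuguese.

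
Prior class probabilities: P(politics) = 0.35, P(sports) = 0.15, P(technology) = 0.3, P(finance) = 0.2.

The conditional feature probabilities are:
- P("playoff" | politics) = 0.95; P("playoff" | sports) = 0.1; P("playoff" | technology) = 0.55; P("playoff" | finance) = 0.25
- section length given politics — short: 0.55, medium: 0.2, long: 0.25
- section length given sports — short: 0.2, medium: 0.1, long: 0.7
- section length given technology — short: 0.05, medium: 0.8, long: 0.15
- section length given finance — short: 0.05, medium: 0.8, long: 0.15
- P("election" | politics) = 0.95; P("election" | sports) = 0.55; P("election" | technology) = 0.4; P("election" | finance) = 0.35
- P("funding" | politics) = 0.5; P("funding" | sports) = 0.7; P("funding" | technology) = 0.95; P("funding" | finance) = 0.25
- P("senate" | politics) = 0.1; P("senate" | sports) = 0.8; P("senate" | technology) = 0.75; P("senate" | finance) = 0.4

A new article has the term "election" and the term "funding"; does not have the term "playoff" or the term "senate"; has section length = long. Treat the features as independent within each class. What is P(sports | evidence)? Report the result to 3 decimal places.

politics: 0.35 × (1−0.95) × 0.25 × 0.95 × 0.5 × (1−0.1) = 0.0018703125
sports: 0.15 × (1−0.1) × 0.7 × 0.55 × 0.7 × (1−0.8) = 0.0072765
technology: 0.3 × (1−0.55) × 0.15 × 0.4 × 0.95 × (1−0.75) = 0.00192375
finance: 0.2 × (1−0.25) × 0.15 × 0.35 × 0.25 × (1−0.4) = 0.00118125
P(sports | x) = 0.0072765 / 0.0122518125 ≈ 0.594

0.594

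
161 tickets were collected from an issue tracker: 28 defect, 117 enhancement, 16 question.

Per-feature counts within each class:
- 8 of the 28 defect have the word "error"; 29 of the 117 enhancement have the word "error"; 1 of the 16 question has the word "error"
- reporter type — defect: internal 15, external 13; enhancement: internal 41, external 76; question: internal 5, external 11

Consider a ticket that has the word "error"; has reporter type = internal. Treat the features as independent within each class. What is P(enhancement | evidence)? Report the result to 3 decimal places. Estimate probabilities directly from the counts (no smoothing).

0.688

defect: (28/161) × (8/28) × (15/28) ≈ 0.0266193
enhancement: (117/161) × (29/117) × (41/117) ≈ 0.0631205
question: (16/161) × (1/16) × (5/16) ≈ 0.00194099
P(enhancement | x) = 0.0631205 / 0.09168079 ≈ 0.688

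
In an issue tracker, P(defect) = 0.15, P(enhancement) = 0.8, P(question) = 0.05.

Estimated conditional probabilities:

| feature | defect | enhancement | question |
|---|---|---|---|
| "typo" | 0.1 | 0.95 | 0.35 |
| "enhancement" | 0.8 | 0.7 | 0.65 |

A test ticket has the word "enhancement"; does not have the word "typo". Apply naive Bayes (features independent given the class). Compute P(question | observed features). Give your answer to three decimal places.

defect: 0.15 × (1−0.1) × 0.8 = 0.108
enhancement: 0.8 × (1−0.95) × 0.7 = 0.028
question: 0.05 × (1−0.35) × 0.65 = 0.021125
P(question | x) = 0.021125 / 0.157125 ≈ 0.134

0.134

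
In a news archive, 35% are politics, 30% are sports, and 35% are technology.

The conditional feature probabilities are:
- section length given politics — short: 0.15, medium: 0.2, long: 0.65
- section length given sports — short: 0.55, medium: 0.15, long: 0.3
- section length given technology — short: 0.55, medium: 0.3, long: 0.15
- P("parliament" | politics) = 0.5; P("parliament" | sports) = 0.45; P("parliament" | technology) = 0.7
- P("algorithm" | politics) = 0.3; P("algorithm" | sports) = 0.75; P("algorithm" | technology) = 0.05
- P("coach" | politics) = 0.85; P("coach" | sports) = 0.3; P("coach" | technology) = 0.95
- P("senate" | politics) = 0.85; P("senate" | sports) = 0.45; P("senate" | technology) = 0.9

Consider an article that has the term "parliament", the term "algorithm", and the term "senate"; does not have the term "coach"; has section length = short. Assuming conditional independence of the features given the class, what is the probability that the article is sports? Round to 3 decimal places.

politics: 0.35 × 0.15 × 0.5 × 0.3 × (1−0.85) × 0.85 = 0.0010040625
sports: 0.3 × 0.55 × 0.45 × 0.75 × (1−0.3) × 0.45 = 0.0175415625
technology: 0.35 × 0.55 × 0.7 × 0.05 × (1−0.95) × 0.9 = 0.0003031875
P(sports | x) = 0.0175415625 / 0.0188488125 ≈ 0.931

0.931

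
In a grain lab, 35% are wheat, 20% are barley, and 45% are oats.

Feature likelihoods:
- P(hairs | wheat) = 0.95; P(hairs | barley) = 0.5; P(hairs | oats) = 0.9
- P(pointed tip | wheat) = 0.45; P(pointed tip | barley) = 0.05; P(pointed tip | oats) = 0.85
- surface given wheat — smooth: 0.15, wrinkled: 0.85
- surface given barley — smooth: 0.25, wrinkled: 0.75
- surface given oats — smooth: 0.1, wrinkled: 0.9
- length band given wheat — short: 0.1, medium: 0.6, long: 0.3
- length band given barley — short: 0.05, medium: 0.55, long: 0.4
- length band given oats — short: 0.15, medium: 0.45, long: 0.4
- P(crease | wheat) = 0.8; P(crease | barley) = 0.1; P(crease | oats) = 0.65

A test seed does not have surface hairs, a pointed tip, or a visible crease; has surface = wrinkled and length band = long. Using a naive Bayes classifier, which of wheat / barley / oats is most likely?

wheat: 0.35 × (1−0.95) × (1−0.45) × 0.85 × 0.3 × (1−0.8) = 0.000490875
barley: 0.2 × (1−0.5) × (1−0.05) × 0.75 × 0.4 × (1−0.1) = 0.02565
oats: 0.45 × (1−0.9) × (1−0.85) × 0.9 × 0.4 × (1−0.65) = 0.0008505
Highest score → barley.

barley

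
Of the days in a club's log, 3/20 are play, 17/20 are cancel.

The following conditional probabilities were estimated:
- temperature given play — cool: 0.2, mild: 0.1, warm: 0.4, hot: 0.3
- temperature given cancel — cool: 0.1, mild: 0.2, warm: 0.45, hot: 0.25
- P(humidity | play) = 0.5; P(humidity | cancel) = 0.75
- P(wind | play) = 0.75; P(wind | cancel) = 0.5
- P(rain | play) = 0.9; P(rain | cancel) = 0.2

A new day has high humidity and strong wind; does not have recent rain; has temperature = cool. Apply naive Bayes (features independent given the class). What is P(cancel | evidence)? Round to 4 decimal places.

0.9577

play: 0.15 × 0.2 × 0.5 × 0.75 × (1−0.9) = 0.001125
cancel: 0.85 × 0.1 × 0.75 × 0.5 × (1−0.2) = 0.0255
P(cancel | x) = 0.0255 / 0.026625 ≈ 0.9577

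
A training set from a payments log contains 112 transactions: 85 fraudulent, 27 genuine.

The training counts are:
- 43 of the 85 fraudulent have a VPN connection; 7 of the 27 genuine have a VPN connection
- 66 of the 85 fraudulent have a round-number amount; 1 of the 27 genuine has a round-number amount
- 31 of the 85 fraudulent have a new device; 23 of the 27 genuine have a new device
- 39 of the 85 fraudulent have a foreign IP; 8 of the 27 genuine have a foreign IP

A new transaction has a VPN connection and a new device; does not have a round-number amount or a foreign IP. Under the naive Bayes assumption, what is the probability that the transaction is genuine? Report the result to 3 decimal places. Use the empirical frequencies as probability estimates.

0.681

fraudulent: (85/112) × (43/85) × (19/85) × (31/85) × (46/85) ≈ 0.0169382
genuine: (27/112) × (7/27) × (26/27) × (23/27) × (19/27) ≈ 0.0360781
P(genuine | x) = 0.0360781 / 0.0530163 ≈ 0.681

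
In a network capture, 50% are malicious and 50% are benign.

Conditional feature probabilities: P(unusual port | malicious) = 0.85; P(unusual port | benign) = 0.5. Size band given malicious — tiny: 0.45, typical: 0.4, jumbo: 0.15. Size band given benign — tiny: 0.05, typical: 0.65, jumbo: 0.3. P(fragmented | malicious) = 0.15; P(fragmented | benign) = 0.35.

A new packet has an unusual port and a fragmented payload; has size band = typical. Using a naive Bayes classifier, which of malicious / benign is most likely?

malicious: 0.5 × 0.85 × 0.4 × 0.15 = 0.0255
benign: 0.5 × 0.5 × 0.65 × 0.35 = 0.056875
Highest score → benign.

benign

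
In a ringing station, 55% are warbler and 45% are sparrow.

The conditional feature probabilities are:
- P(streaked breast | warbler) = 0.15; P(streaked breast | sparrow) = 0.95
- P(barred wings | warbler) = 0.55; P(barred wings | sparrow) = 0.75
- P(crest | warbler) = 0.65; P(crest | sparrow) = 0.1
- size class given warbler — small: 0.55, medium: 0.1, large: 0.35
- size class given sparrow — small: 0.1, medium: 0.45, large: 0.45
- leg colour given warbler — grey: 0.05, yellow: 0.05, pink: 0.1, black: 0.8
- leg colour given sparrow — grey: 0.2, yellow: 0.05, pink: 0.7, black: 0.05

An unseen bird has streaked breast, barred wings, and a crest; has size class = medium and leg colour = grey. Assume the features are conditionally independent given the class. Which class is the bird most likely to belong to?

warbler: 0.55 × 0.15 × 0.55 × 0.65 × 0.1 × 0.05 = 0.00014746875
sparrow: 0.45 × 0.95 × 0.75 × 0.1 × 0.45 × 0.2 = 0.002885625
Highest score → sparrow.

sparrow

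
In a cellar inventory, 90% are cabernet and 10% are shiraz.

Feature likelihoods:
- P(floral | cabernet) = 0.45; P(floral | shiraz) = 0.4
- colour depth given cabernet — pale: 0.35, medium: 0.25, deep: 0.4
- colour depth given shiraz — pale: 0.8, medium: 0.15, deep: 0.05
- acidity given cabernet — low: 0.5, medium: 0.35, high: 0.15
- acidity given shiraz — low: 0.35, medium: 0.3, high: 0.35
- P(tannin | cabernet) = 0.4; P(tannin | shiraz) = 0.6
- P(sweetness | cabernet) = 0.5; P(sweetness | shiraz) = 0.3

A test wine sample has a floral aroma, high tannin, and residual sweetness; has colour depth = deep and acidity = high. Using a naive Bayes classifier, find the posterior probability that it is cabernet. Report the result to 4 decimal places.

0.9747

cabernet: 0.9 × 0.45 × 0.4 × 0.15 × 0.4 × 0.5 = 0.00486
shiraz: 0.1 × 0.4 × 0.05 × 0.35 × 0.6 × 0.3 = 0.000126
P(cabernet | x) = 0.00486 / 0.004986 ≈ 0.9747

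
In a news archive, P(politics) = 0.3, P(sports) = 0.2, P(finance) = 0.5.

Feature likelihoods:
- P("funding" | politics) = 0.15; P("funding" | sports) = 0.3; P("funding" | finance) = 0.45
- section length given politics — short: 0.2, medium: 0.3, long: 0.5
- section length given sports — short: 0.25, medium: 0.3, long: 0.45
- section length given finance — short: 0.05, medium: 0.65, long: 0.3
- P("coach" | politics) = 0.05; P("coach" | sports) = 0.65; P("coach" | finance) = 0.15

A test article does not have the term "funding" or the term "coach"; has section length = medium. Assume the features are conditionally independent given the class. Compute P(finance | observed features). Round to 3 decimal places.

0.635

politics: 0.3 × (1−0.15) × 0.3 × (1−0.05) = 0.072675
sports: 0.2 × (1−0.3) × 0.3 × (1−0.65) = 0.0147
finance: 0.5 × (1−0.45) × 0.65 × (1−0.15) = 0.1519375
P(finance | x) = 0.1519375 / 0.2393125 ≈ 0.635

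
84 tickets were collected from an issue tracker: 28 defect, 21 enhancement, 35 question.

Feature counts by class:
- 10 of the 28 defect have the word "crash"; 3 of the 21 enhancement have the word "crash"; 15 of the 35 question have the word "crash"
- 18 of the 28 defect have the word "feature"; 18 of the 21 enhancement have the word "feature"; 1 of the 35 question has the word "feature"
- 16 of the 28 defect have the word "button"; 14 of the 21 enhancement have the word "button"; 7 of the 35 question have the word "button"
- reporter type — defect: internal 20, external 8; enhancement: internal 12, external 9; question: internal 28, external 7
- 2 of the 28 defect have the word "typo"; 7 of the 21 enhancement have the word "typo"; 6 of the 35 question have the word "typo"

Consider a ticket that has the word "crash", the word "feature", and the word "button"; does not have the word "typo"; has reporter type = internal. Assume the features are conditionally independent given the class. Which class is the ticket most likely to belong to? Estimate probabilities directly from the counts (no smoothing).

defect

defect: (28/84) × (10/28) × (18/28) × (16/28) × (20/28) × (26/28) ≈ 0.0290058
enhancement: (21/84) × (3/21) × (18/21) × (14/21) × (12/21) × (14/21) ≈ 0.00777454
question: (35/84) × (15/35) × (1/35) × (7/35) × (28/35) × (29/35) ≈ 0.000676385
Highest score → defect.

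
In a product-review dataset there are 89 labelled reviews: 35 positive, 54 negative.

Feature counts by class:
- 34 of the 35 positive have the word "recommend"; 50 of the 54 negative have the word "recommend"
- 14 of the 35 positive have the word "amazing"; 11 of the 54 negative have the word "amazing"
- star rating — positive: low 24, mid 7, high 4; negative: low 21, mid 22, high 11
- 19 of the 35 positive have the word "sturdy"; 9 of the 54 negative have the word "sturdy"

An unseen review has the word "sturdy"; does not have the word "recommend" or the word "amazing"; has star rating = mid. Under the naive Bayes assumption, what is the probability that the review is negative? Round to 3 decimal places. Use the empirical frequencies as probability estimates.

0.769

positive: (35/89) × (1/35) × (21/35) × (7/35) × (19/35) ≈ 0.000731942
negative: (54/89) × (4/54) × (43/54) × (22/54) × (9/54) ≈ 0.00243009
P(negative | x) = 0.00243009 / 0.003162032 ≈ 0.769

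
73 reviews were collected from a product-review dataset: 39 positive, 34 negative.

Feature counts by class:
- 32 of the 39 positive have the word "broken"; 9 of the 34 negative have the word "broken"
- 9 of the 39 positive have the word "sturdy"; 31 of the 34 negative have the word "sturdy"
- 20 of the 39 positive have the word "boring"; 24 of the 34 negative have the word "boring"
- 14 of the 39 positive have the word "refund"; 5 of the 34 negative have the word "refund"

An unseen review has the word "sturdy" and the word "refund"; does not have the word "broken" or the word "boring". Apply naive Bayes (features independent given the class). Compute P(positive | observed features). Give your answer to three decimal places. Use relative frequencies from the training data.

0.223

positive: (39/73) × (7/39) × (9/39) × (19/39) × (14/39) ≈ 0.00386995
negative: (34/73) × (25/34) × (31/34) × (10/34) × (5/34) ≈ 0.0135055
P(positive | x) = 0.00386995 / 0.01737545 ≈ 0.223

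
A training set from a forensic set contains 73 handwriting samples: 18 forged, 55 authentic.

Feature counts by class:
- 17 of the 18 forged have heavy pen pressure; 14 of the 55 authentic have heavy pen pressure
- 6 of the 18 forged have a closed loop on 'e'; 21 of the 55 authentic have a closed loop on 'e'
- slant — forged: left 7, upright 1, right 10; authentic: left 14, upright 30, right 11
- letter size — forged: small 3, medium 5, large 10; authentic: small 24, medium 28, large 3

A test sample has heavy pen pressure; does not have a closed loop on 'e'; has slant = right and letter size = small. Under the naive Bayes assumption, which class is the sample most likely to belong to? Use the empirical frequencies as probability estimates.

forged

forged: (18/73) × (17/18) × (12/18) × (10/18) × (3/18) ≈ 0.0143751
authentic: (55/73) × (14/55) × (34/55) × (11/55) × (24/55) ≈ 0.0103467
Highest score → forged.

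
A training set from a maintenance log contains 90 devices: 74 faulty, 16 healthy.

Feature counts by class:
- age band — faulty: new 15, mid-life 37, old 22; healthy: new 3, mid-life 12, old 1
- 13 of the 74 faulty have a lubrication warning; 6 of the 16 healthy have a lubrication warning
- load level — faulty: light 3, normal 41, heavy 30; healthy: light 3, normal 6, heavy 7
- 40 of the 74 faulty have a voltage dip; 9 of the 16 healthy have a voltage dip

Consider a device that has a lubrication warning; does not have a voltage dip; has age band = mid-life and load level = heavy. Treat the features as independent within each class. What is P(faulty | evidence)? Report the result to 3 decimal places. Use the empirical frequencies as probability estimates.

faulty: (74/90) × (37/74) × (13/74) × (30/74) × (34/74) ≈ 0.0134526
healthy: (16/90) × (12/16) × (6/16) × (7/16) × (7/16) = 0.0095703125
P(faulty | x) = 0.0134526 / 0.0230229125 ≈ 0.584

0.584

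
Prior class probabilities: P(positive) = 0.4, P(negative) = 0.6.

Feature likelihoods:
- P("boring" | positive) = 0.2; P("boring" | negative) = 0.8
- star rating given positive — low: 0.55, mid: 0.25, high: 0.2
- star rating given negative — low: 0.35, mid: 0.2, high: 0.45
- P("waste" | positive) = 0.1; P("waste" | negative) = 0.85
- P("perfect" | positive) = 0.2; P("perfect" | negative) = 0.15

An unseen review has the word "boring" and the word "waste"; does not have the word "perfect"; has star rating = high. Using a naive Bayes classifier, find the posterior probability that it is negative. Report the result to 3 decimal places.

positive: 0.4 × 0.2 × 0.2 × 0.1 × (1−0.2) = 0.00128
negative: 0.6 × 0.8 × 0.45 × 0.85 × (1−0.15) = 0.15606
P(negative | x) = 0.15606 / 0.15734 ≈ 0.992

0.992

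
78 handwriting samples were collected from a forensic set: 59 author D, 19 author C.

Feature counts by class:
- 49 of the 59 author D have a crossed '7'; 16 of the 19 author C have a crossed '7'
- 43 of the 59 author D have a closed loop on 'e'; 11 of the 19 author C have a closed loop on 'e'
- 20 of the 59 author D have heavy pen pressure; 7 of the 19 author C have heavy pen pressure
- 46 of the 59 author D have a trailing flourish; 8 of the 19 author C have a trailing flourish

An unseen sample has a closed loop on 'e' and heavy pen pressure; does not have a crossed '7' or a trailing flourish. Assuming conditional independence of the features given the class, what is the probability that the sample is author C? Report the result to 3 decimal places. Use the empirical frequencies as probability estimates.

author D: (59/78) × (10/59) × (43/59) × (20/59) × (13/59) ≈ 0.00697897
author C: (19/78) × (3/19) × (11/19) × (7/19) × (11/19) ≈ 0.00474951
P(author C | x) = 0.00474951 / 0.01172848 ≈ 0.405

0.405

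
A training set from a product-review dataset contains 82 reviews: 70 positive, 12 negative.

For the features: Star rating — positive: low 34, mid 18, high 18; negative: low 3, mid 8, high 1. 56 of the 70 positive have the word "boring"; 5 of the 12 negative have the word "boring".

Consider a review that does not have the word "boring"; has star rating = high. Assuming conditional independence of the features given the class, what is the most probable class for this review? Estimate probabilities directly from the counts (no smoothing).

positive

positive: (70/82) × (18/70) × (14/70) ≈ 0.0439024
negative: (12/82) × (1/12) × (7/12) ≈ 0.00711382
Highest score → positive.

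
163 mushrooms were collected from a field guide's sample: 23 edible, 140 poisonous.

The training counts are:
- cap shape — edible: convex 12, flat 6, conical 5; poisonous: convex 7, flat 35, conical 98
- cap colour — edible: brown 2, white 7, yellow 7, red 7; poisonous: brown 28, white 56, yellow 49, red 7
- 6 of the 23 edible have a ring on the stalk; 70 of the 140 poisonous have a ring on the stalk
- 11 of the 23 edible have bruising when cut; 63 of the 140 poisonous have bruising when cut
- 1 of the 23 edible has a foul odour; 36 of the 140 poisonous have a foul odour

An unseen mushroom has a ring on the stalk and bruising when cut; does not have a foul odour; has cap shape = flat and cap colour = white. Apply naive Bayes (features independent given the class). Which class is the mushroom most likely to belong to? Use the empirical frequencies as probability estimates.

edible: (23/163) × (6/23) × (7/23) × (6/23) × (11/23) × (22/23) ≈ 0.00133696
poisonous: (140/163) × (35/140) × (56/140) × (70/140) × (63/140) × (104/140) ≈ 0.0143558
Highest score → poisonous.

poisonous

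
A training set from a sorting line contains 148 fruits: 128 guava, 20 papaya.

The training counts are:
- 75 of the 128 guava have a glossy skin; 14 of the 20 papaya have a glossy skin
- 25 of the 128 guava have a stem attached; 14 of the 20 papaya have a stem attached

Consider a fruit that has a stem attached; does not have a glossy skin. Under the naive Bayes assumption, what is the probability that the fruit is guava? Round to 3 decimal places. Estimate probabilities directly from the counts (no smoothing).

0.711

guava: (128/148) × (53/128) × (25/128) ≈ 0.069943
papaya: (20/148) × (6/20) × (14/20) ≈ 0.0283784
P(guava | x) = 0.069943 / 0.0983214 ≈ 0.711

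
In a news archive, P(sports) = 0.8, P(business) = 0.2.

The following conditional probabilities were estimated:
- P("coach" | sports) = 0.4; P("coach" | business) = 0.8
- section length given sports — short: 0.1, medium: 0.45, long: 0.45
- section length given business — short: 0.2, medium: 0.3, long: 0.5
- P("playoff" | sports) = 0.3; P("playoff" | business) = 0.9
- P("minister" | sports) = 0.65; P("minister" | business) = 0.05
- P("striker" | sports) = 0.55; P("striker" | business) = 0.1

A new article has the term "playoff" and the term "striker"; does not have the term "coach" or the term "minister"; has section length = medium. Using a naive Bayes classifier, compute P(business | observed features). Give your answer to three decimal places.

sports: 0.8 × (1−0.4) × 0.45 × 0.3 × (1−0.65) × 0.55 = 0.012474
business: 0.2 × (1−0.8) × 0.3 × 0.9 × (1−0.05) × 0.1 = 0.001026
P(business | x) = 0.001026 / 0.0135 ≈ 0.076

0.076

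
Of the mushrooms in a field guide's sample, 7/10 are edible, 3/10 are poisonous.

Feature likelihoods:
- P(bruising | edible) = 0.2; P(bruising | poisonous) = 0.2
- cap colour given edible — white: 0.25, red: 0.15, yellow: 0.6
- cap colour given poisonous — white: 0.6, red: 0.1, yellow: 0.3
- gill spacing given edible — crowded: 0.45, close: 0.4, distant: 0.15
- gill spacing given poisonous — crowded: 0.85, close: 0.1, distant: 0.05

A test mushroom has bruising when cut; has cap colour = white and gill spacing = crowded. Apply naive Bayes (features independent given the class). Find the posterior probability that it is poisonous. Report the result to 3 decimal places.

0.660

edible: 0.7 × 0.2 × 0.25 × 0.45 = 0.01575
poisonous: 0.3 × 0.2 × 0.6 × 0.85 = 0.0306
P(poisonous | x) = 0.0306 / 0.04635 ≈ 0.660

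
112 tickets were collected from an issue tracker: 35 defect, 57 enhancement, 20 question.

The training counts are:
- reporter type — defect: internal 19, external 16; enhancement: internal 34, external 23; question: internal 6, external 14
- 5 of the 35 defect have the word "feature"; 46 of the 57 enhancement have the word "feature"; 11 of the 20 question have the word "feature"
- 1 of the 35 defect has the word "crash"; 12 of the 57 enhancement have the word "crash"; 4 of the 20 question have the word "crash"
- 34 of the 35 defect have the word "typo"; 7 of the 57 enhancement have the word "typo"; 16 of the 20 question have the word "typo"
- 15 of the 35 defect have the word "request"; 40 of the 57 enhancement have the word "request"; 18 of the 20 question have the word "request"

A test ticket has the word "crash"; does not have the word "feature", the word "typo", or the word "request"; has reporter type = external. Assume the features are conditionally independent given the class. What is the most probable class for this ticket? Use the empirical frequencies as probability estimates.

defect: (35/112) × (16/35) × (30/35) × (1/35) × (1/35) × (20/35) ≈ 0.0000571191
enhancement: (57/112) × (23/57) × (11/57) × (12/57) × (50/57) × (17/57) ≈ 0.00218275
question: (20/112) × (14/20) × (9/20) × (4/20) × (4/20) × (2/20) = 0.000225
Highest score → enhancement.

enhancement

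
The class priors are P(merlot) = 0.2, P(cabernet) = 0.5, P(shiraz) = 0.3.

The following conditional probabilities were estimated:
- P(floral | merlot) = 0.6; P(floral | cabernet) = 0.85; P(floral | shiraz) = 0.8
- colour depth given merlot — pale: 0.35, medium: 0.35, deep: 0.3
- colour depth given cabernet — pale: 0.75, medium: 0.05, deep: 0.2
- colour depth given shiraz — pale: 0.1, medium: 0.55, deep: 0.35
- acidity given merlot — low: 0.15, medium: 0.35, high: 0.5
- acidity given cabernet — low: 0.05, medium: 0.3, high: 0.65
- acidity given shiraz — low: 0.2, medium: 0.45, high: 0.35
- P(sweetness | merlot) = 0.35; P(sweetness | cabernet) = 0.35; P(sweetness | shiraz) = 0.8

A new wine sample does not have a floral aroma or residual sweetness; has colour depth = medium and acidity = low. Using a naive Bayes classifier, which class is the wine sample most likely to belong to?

merlot: 0.2 × (1−0.6) × 0.35 × 0.15 × (1−0.35) = 0.00273
cabernet: 0.5 × (1−0.85) × 0.05 × 0.05 × (1−0.35) = 0.000121875
shiraz: 0.3 × (1−0.8) × 0.55 × 0.2 × (1−0.8) = 0.00132
Highest score → merlot.

merlot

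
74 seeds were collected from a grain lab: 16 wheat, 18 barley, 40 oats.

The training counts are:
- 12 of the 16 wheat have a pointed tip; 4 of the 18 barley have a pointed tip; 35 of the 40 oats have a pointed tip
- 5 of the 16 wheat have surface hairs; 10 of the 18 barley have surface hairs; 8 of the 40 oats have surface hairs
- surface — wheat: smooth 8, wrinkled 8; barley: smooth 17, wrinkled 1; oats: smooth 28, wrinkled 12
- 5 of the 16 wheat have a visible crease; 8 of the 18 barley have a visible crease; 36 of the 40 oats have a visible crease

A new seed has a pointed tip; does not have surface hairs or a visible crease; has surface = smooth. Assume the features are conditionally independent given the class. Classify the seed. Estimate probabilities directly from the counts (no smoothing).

wheat: (16/74) × (12/16) × (11/16) × (8/16) × (11/16) ≈ 0.0383235
barley: (18/74) × (4/18) × (8/18) × (17/18) × (10/18) ≈ 0.0126052
oats: (40/74) × (35/40) × (32/40) × (28/40) × (4/40) ≈ 0.0264865
Highest score → wheat.

wheat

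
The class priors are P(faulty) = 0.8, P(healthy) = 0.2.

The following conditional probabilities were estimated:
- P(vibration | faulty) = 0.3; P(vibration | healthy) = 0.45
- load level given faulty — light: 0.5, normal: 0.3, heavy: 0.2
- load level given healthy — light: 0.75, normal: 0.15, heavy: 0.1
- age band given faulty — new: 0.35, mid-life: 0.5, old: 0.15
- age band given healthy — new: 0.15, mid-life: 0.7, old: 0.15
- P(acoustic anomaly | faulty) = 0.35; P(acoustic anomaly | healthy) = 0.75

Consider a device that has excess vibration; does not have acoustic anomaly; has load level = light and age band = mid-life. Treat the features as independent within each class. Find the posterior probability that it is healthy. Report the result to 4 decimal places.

faulty: 0.8 × 0.3 × 0.5 × 0.5 × (1−0.35) = 0.039
healthy: 0.2 × 0.45 × 0.75 × 0.7 × (1−0.75) = 0.0118125
P(healthy | x) = 0.0118125 / 0.0508125 ≈ 0.2325

0.2325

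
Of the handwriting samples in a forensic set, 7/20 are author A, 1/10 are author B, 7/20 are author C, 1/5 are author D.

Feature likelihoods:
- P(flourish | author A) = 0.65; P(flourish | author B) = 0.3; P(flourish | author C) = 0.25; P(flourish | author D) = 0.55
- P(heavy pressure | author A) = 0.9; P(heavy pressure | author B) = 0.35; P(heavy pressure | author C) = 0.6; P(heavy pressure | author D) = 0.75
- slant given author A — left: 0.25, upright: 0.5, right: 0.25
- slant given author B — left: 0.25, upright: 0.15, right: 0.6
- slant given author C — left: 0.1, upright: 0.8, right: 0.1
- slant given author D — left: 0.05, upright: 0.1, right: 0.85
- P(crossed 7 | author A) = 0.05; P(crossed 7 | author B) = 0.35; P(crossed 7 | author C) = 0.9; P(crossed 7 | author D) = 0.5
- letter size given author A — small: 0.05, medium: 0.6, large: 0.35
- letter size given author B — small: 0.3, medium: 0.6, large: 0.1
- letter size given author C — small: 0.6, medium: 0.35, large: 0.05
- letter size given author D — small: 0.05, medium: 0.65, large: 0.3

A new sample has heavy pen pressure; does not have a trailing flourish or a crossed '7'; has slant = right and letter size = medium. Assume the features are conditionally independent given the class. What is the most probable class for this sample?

author A: 0.35 × (1−0.65) × 0.9 × 0.25 × (1−0.05) × 0.6 = 0.015710625
author B: 0.1 × (1−0.3) × 0.35 × 0.6 × (1−0.35) × 0.6 = 0.005733
author C: 0.35 × (1−0.25) × 0.6 × 0.1 × (1−0.9) × 0.35 = 0.00055125
author D: 0.2 × (1−0.55) × 0.75 × 0.85 × (1−0.5) × 0.65 = 0.018646875
Highest score → author D.

author D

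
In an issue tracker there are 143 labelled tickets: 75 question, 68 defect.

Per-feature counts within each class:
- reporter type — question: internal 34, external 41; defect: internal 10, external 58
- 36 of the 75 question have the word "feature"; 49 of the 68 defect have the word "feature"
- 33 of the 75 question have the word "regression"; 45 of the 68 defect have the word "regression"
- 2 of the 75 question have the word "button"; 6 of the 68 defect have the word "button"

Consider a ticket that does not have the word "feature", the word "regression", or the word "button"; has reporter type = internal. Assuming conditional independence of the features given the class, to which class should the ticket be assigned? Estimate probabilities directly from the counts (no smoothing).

question

question: (75/143) × (34/75) × (39/75) × (42/75) × (73/75) ≈ 0.0673901
defect: (68/143) × (10/68) × (19/68) × (23/68) × (62/68) ≈ 0.00602574
Highest score → question.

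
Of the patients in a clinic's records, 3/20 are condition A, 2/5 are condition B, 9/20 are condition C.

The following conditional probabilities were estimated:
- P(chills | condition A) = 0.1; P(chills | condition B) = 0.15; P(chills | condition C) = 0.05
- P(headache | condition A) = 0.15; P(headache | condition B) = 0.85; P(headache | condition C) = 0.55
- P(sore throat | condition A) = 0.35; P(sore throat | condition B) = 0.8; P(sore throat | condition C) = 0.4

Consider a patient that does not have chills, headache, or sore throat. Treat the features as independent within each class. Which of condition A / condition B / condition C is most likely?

condition A: 0.15 × (1−0.1) × (1−0.15) × (1−0.35) = 0.0745875
condition B: 0.4 × (1−0.15) × (1−0.85) × (1−0.8) = 0.0102
condition C: 0.45 × (1−0.05) × (1−0.55) × (1−0.4) = 0.115425
Highest score → condition C.

condition C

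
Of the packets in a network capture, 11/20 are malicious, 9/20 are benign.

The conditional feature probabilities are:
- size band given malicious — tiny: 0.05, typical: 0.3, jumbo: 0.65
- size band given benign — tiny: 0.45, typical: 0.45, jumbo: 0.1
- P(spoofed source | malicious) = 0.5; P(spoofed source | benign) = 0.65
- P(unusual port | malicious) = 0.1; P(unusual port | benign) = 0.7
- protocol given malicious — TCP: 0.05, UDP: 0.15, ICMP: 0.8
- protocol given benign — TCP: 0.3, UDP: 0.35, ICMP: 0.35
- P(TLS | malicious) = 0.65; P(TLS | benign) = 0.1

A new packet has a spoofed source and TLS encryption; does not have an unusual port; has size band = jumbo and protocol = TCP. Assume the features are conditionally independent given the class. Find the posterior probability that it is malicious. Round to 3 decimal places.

malicious: 0.55 × 0.65 × 0.5 × (1−0.1) × 0.05 × 0.65 = 0.0052284375
benign: 0.45 × 0.1 × 0.65 × (1−0.7) × 0.3 × 0.1 = 0.00026325
P(malicious | x) = 0.0052284375 / 0.0054916875 ≈ 0.952

0.952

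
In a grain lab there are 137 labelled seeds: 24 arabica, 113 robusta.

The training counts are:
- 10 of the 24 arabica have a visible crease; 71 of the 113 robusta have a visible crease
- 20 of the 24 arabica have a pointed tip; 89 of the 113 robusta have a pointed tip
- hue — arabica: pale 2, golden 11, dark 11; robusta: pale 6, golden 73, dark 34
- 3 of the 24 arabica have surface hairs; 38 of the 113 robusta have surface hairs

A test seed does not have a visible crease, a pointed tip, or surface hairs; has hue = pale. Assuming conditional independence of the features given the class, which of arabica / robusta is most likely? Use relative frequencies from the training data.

robusta

arabica: (24/137) × (14/24) × (4/24) × (2/24) × (21/24) ≈ 0.00124189
robusta: (113/137) × (42/113) × (24/113) × (6/113) × (75/113) ≈ 0.00229465
Highest score → robusta.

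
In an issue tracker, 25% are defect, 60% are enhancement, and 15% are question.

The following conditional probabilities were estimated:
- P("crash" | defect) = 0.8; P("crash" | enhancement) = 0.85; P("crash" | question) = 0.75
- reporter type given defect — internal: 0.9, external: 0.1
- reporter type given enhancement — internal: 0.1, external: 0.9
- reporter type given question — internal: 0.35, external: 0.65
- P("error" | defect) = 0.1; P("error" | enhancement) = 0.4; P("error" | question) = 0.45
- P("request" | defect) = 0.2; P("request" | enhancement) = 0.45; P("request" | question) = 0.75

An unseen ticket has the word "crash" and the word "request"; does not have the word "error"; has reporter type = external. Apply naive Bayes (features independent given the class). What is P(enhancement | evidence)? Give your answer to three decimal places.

defect: 0.25 × 0.8 × 0.1 × (1−0.1) × 0.2 = 0.0036
enhancement: 0.6 × 0.85 × 0.9 × (1−0.4) × 0.45 = 0.12393
question: 0.15 × 0.75 × 0.65 × (1−0.45) × 0.75 = 0.0301640625
P(enhancement | x) = 0.12393 / 0.1576940625 ≈ 0.786

0.786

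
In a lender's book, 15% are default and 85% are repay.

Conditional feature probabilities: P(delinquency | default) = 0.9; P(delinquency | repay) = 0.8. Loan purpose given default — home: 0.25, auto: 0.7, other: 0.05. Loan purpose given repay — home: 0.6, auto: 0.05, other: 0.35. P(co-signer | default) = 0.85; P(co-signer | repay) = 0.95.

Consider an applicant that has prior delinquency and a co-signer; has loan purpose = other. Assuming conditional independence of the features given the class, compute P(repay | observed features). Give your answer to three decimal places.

default: 0.15 × 0.9 × 0.05 × 0.85 = 0.0057375
repay: 0.85 × 0.8 × 0.35 × 0.95 = 0.2261
P(repay | x) = 0.2261 / 0.2318375 ≈ 0.975

0.975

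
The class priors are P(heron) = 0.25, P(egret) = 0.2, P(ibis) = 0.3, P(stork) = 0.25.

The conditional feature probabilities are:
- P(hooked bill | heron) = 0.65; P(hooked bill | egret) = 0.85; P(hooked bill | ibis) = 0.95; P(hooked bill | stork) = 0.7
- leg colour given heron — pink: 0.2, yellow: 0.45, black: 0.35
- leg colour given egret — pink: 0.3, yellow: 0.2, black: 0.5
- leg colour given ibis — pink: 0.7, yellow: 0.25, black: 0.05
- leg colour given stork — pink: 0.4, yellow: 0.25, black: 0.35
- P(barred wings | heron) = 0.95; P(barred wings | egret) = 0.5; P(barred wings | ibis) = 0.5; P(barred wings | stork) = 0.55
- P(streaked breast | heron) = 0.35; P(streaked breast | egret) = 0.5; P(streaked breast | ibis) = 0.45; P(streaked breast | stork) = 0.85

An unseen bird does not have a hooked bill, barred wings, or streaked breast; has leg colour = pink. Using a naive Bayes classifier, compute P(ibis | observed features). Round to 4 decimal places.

heron: 0.25 × (1−0.65) × 0.2 × (1−0.95) × (1−0.35) = 0.00056875
egret: 0.2 × (1−0.85) × 0.3 × (1−0.5) × (1−0.5) = 0.00225
ibis: 0.3 × (1−0.95) × 0.7 × (1−0.5) × (1−0.45) = 0.0028875
stork: 0.25 × (1−0.7) × 0.4 × (1−0.55) × (1−0.85) = 0.002025
P(ibis | x) = 0.0028875 / 0.00773125 ≈ 0.3735

0.3735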